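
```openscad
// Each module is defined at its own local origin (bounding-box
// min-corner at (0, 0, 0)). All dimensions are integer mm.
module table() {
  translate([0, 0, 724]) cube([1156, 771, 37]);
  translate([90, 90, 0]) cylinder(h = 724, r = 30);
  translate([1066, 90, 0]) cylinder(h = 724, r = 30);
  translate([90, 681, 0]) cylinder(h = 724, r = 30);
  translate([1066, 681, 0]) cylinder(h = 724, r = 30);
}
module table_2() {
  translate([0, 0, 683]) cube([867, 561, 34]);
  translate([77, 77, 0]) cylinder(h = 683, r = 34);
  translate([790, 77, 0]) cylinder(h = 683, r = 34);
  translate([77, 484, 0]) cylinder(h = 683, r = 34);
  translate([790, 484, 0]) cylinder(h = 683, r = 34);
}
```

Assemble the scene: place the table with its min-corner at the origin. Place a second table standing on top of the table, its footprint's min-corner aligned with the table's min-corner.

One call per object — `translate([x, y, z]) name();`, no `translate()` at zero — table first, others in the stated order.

table();
translate([0, 0, 761]) table_2();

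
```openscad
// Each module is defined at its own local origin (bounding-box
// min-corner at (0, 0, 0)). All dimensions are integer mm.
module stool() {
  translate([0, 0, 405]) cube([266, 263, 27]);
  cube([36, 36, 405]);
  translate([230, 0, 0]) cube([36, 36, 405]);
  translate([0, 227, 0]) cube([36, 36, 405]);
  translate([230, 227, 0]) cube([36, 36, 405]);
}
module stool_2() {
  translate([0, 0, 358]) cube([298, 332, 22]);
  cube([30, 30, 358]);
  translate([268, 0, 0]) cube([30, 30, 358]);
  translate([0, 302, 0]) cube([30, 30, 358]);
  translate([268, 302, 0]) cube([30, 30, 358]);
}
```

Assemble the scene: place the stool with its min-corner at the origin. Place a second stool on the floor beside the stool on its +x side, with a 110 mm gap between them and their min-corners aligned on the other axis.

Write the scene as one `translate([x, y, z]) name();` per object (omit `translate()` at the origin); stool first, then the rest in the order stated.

stool();
translate([376, 0, 0]) stool_2();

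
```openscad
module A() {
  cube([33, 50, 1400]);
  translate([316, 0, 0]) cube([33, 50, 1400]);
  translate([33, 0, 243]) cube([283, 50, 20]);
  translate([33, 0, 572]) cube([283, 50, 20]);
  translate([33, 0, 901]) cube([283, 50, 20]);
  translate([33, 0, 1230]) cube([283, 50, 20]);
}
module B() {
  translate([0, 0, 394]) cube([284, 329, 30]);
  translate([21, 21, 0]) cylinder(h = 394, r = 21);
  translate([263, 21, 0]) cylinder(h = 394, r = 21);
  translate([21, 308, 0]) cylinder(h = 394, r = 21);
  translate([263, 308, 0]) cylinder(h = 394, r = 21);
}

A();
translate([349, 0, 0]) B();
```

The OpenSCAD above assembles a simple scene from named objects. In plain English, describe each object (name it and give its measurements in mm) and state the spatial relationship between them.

A is a straight ladder. Two 33×50 mm vertical rails, 1400 mm tall, stand 349 mm apart (outside-to-outside) with their front faces coplanar on the −y side. 4 rungs, each 50 mm deep and 20 mm tall, span between the inner faces of the rails, front faces flush with the rails. The lowest rung's underside is at z = 243 mm and rungs are spaced 329 mm apart (underside to underside).

B is a simple wooden stool: a rectangular seat 284 mm (x) by 329 mm (y), 30 mm thick, top face at z = 424 mm, on four round legs, each 42 mm in diameter. The legs rest on z = 0, each leg's axis is inset half a diameter from the nearest pair of seat edges (so the leg's bounding box is flush with the corner).

The stool is against the ladder's +x side, with their −y faces flush.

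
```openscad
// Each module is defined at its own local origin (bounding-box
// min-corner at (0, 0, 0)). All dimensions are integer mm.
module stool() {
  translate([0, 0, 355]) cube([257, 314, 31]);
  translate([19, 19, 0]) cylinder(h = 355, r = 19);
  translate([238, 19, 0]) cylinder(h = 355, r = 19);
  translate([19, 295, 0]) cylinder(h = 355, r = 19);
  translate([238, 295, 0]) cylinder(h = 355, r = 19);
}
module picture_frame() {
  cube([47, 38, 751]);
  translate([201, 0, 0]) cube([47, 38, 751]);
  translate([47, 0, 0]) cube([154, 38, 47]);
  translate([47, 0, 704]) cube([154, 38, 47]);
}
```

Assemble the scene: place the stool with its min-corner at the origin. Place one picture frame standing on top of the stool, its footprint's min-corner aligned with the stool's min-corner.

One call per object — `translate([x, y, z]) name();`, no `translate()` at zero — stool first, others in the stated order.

stool();
translate([0, 0, 386]) picture_frame();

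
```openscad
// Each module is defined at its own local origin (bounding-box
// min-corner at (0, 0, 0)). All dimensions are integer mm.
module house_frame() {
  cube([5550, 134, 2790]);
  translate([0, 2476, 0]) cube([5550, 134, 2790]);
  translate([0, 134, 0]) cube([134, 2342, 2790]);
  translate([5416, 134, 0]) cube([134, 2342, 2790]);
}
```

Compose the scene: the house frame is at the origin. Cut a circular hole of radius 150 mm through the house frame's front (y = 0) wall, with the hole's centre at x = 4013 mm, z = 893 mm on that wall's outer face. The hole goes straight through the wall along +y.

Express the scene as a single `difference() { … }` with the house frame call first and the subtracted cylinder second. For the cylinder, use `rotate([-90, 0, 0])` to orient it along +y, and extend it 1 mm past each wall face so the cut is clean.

difference() {
  house_frame();
  translate([4013, -1, 893]) rotate([-90, 0, 0]) cylinder(h = 136, r = 150);
}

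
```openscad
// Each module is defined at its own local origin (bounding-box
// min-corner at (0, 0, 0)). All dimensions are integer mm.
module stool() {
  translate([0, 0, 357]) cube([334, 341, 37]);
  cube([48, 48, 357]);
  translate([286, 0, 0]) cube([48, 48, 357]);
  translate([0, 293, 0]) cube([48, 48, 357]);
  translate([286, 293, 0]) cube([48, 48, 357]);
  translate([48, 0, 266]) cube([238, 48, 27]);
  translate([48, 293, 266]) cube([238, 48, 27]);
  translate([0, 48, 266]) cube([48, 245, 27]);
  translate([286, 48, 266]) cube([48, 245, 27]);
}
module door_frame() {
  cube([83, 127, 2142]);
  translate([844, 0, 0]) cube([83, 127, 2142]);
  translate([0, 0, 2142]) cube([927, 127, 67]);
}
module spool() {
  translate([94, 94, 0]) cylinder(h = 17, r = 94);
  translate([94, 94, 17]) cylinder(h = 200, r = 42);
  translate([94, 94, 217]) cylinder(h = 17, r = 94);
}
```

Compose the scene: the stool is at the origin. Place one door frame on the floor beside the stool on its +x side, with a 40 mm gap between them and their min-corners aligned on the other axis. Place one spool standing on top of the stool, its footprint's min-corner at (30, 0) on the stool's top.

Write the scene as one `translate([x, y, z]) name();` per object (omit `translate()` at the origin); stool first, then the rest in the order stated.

stool();
translate([374, 0, 0]) door_frame();
translate([30, 0, 394]) spool();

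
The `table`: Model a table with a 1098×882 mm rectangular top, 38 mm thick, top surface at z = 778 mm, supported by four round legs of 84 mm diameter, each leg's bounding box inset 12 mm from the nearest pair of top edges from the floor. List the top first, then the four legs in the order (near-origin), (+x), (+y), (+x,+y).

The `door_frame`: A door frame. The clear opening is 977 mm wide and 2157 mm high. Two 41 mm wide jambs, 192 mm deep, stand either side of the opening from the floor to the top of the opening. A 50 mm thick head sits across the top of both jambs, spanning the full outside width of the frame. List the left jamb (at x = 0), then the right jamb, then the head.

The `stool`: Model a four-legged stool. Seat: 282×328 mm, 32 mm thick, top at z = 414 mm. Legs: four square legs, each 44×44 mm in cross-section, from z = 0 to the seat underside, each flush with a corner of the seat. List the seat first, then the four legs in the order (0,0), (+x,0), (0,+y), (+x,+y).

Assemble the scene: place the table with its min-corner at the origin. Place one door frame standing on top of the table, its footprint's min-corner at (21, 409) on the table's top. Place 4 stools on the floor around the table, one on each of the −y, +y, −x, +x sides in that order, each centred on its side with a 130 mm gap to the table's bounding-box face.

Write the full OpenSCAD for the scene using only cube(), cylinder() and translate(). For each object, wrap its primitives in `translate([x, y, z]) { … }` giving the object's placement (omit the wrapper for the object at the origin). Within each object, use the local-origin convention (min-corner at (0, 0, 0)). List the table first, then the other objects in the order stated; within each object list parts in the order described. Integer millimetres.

translate([0, 0, 740]) cube([1098, 882, 38]);
translate([54, 54, 0]) cylinder(h = 740, r = 42);
translate([1044, 54, 0]) cylinder(h = 740, r = 42);
translate([54, 828, 0]) cylinder(h = 740, r = 42);
translate([1044, 828, 0]) cylinder(h = 740, r = 42);
translate([21, 409, 778]) {
  cube([41, 192, 2157]);
  translate([1018, 0, 0]) cube([41, 192, 2157]);
  translate([0, 0, 2157]) cube([1059, 192, 50]);
}
translate([408, -458, 0]) {
  translate([0, 0, 382]) cube([282, 328, 32]);
  cube([44, 44, 382]);
  translate([238, 0, 0]) cube([44, 44, 382]);
  translate([0, 284, 0]) cube([44, 44, 382]);
  translate([238, 284, 0]) cube([44, 44, 382]);
}
translate([408, 1012, 0]) {
  translate([0, 0, 382]) cube([282, 328, 32]);
  cube([44, 44, 382]);
  translate([238, 0, 0]) cube([44, 44, 382]);
  translate([0, 284, 0]) cube([44, 44, 382]);
  translate([238, 284, 0]) cube([44, 44, 382]);
}
translate([-412, 277, 0]) {
  translate([0, 0, 382]) cube([282, 328, 32]);
  cube([44, 44, 382]);
  translate([238, 0, 0]) cube([44, 44, 382]);
  translate([0, 284, 0]) cube([44, 44, 382]);
  translate([238, 284, 0]) cube([44, 44, 382]);
}
translate([1228, 277, 0]) {
  translate([0, 0, 382]) cube([282, 328, 32]);
  cube([44, 44, 382]);
  translate([238, 0, 0]) cube([44, 44, 382]);
  translate([0, 284, 0]) cube([44, 44, 382]);
  translate([238, 284, 0]) cube([44, 44, 382]);
}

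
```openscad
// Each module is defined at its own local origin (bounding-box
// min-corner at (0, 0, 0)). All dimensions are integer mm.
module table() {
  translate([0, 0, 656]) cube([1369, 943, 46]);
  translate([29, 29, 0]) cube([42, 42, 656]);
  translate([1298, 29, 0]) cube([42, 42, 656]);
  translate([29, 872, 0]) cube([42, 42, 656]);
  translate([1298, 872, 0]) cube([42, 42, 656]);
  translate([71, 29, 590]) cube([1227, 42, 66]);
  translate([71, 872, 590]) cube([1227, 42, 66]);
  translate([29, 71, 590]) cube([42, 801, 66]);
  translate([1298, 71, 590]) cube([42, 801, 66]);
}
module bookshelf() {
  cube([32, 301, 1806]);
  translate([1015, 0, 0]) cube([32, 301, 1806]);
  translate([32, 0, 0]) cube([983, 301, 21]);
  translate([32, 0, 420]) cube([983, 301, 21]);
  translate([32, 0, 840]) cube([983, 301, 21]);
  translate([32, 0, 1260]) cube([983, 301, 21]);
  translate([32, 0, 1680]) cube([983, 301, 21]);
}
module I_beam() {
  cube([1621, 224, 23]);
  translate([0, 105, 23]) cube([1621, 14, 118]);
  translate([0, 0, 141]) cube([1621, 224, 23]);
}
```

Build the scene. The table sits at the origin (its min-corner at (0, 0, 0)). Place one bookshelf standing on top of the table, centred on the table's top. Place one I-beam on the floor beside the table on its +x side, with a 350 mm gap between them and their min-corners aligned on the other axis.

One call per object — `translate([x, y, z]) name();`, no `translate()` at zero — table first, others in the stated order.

table();
translate([161, 321, 702]) bookshelf();
translate([1719, 0, 0]) I_beam();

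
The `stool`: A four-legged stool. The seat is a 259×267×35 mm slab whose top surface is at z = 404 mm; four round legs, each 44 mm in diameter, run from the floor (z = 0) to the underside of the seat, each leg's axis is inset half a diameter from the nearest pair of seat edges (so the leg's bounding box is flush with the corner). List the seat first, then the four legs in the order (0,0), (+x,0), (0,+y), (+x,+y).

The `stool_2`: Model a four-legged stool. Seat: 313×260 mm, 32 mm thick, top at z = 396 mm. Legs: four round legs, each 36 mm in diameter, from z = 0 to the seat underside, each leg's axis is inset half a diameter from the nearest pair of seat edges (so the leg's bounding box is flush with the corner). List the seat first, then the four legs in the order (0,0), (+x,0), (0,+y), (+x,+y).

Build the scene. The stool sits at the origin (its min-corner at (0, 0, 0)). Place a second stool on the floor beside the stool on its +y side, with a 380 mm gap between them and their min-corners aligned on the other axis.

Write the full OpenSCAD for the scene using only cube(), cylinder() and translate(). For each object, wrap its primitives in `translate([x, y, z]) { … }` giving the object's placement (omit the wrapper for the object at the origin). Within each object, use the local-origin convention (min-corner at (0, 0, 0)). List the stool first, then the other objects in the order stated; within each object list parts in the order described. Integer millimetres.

translate([0, 0, 369]) cube([259, 267, 35]);
translate([22, 22, 0]) cylinder(h = 369, r = 22);
translate([237, 22, 0]) cylinder(h = 369, r = 22);
translate([22, 245, 0]) cylinder(h = 369, r = 22);
translate([237, 245, 0]) cylinder(h = 369, r = 22);
translate([0, 647, 0]) {
  translate([0, 0, 364]) cube([313, 260, 32]);
  translate([18, 18, 0]) cylinder(h = 364, r = 18);
  translate([295, 18, 0]) cylinder(h = 364, r = 18);
  translate([18, 242, 0]) cylinder(h = 364, r = 18);
  translate([295, 242, 0]) cylinder(h = 364, r = 18);
}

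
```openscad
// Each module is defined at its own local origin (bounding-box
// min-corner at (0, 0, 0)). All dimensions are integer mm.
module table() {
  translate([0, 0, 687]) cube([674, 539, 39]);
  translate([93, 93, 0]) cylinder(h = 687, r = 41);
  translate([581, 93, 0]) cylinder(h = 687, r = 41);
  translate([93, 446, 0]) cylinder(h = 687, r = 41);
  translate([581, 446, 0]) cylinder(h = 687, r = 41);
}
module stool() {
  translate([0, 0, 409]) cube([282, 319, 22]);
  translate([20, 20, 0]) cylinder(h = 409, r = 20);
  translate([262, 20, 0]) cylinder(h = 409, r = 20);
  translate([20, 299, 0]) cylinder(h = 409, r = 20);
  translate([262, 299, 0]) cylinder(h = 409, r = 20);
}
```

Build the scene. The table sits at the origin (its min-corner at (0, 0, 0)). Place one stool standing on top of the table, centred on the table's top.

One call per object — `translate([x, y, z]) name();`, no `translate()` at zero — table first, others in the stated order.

table();
translate([196, 110, 726]) stool();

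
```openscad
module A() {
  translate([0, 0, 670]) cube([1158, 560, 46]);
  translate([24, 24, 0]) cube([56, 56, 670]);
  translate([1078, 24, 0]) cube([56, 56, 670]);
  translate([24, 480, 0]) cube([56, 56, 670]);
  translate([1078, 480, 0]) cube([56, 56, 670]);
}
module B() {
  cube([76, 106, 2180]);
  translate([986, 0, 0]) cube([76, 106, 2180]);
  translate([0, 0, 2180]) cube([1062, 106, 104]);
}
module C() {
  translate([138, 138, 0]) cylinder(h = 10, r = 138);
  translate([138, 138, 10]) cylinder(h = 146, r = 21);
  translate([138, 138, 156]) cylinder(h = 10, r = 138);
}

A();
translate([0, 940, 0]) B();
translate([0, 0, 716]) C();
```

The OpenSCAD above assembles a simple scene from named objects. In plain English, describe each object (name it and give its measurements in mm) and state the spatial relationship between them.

A is a rectangular dining table. The top is 1158×560×46 mm with its upper surface at z = 716 mm. It stands on four 56×56 mm square legs, each inset 24 mm from the nearest pair of top edges, running from the floor to the underside of the top.

B is a rectangular door frame: two vertical jambs of 76×106 mm section, 2180 mm tall, with a clear opening 910 mm wide between their inner faces. A header 104 mm tall and 106 mm deep lies on top of the jambs and spans the full outside width.

C is a spool: two coaxial disc flanges of radius 138 mm and thickness 10 mm, joined by a core cylinder of radius 21 mm and height 146 mm. The lower flange rests on z = 0 and the three cylinders share a vertical axis.

The door frame is on the floor beside the table on its +y side. The spool is on top of the table.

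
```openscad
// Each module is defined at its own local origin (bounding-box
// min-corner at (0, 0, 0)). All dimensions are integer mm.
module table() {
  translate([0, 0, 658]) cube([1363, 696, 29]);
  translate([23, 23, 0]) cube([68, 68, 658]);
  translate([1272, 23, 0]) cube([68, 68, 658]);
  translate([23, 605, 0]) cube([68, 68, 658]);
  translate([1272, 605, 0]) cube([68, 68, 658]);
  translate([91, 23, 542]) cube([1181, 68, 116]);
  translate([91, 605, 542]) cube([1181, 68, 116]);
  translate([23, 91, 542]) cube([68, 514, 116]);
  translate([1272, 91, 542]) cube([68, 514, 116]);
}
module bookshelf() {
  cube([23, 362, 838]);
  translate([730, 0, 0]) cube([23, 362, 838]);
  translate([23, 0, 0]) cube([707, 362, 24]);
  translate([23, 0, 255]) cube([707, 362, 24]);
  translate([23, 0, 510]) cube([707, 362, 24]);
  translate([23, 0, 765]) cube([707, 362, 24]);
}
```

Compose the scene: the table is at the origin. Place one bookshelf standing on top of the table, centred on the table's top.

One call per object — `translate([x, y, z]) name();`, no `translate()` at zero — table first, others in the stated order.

table();
translate([305, 167, 687]) bookshelf();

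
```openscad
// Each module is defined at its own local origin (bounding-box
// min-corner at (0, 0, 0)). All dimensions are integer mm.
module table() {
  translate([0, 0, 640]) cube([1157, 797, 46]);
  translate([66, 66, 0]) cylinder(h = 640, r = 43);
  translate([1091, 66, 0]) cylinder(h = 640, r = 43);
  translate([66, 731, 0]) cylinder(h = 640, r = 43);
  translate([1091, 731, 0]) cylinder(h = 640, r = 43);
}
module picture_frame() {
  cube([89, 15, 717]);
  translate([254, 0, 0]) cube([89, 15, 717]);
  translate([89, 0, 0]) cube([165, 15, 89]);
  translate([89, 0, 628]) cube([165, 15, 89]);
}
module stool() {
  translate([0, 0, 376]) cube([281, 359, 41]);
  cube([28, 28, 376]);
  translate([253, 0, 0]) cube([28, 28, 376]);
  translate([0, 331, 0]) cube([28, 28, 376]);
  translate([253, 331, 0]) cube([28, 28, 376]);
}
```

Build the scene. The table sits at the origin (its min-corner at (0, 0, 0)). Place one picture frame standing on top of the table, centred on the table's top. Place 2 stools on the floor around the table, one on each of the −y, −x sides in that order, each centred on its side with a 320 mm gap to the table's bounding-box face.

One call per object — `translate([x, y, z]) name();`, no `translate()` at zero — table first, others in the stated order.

table();
translate([407, 391, 686]) picture_frame();
translate([438, -679, 0]) stool();
translate([-601, 219, 0]) stool();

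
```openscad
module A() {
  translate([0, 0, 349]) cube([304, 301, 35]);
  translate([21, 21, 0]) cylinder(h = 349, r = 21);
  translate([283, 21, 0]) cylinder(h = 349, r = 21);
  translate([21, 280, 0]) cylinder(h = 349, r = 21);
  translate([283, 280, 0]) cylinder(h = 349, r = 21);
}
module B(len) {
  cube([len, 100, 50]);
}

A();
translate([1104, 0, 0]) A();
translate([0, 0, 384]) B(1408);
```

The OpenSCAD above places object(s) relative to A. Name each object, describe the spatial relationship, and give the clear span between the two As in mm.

Second stool starts at x = 1104; first ends at x = 304; clear span = 1104 − 304 = 800 mm.

A is a stool. B is a beam. A beam spans the tops of two stools. The clear span between the two stools is 800 mm.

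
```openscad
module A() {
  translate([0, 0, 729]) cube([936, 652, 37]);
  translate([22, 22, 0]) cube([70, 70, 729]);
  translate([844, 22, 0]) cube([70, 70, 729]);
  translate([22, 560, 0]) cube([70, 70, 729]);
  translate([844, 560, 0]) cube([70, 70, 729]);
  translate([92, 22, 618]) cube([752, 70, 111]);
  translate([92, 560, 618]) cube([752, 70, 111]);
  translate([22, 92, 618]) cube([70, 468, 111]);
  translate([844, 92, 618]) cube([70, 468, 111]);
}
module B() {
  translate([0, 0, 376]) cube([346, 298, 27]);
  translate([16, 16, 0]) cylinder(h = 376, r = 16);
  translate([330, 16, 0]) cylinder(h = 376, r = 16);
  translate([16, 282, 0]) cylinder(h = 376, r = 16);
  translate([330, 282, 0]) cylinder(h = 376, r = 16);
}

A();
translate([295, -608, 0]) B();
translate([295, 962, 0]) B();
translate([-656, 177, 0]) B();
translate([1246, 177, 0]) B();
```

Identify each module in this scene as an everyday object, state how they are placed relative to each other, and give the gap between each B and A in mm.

Each stool's nearest face is 310 mm from the table's bounding box.

A is a table. B is a stool. Four stools sit around the table at the −y, +y, −x, +x sides. The gap between each stool and the table is 310 mm.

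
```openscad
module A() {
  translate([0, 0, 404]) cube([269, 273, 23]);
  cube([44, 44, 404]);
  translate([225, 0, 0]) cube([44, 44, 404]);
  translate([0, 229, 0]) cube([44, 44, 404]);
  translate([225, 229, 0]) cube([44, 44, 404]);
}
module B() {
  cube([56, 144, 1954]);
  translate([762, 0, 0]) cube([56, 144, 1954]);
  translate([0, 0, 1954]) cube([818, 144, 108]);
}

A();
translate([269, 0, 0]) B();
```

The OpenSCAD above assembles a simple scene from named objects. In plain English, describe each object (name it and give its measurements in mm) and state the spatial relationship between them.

A is a simple wooden stool: a rectangular seat 269 mm (x) by 273 mm (y), 23 mm thick, top face at z = 427 mm, on four square legs, each 44×44 mm in cross-section. The legs rest on z = 0, each flush with a corner of the seat.

B is a door frame. The clear opening is 706 mm wide and 1954 mm high. Two 56 mm wide jambs, 144 mm deep, stand either side of the opening from the floor to the top of the opening. A 108 mm thick head sits across the top of both jambs, spanning the full outside width of the frame.

The door frame is against the stool's +x side, with their −y faces flush.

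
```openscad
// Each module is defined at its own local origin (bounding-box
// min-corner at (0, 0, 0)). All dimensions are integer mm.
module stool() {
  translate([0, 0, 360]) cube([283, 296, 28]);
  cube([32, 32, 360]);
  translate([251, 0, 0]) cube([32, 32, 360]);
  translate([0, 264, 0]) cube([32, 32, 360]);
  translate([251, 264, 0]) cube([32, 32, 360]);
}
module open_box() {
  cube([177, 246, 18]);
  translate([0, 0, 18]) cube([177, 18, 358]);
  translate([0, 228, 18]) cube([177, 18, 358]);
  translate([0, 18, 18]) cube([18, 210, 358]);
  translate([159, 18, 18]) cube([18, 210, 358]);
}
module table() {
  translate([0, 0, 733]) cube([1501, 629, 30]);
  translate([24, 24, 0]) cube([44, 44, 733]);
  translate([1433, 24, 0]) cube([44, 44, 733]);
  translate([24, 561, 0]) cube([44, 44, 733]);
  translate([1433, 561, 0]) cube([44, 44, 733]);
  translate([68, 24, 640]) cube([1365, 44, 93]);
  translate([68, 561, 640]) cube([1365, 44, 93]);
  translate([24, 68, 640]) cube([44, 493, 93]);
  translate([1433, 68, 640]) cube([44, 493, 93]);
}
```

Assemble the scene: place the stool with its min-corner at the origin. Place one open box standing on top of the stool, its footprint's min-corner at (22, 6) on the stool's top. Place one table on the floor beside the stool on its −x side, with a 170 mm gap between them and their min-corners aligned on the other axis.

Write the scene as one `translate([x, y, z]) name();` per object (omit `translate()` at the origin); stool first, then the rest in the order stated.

stool();
translate([22, 6, 388]) open_box();
translate([-1671, 0, 0]) table();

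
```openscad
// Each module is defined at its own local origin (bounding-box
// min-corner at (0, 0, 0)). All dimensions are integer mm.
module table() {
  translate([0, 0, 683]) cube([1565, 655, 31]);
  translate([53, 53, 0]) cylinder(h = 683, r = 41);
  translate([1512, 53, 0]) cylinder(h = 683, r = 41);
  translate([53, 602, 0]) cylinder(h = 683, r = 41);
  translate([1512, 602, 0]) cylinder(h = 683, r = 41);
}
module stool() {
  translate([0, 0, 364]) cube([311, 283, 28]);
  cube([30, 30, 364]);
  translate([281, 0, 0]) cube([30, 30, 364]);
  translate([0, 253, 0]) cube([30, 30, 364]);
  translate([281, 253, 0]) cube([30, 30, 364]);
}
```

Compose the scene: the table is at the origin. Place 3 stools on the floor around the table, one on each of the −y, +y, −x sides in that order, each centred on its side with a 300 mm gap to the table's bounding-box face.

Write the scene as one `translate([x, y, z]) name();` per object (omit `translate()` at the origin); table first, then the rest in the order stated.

table();
translate([627, -583, 0]) stool();
translate([627, 955, 0]) stool();
translate([-611, 186, 0]) stool();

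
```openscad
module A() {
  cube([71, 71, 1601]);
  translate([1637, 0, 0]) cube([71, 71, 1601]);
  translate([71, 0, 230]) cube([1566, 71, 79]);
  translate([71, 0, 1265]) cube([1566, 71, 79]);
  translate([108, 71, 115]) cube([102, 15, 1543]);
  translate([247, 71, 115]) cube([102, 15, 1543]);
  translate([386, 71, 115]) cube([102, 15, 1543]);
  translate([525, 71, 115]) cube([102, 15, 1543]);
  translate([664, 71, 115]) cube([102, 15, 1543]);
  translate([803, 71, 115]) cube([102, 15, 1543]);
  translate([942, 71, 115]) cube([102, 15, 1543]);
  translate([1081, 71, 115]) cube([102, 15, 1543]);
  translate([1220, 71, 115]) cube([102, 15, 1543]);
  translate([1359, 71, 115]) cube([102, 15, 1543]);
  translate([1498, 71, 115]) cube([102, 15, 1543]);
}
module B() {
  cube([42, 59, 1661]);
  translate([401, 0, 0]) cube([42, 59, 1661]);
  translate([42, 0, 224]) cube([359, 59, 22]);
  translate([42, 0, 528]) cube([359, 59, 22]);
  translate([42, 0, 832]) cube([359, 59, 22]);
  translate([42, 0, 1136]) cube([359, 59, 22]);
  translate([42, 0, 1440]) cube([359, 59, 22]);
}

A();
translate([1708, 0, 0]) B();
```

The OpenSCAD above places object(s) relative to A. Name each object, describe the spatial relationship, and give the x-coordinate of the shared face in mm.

A is a fence section. B is a ladder. The ladder is against the fence section's +x side, with their −y faces flush. The x-coordinate of the shared face is 1708 mm.

The fence section's +x face and the ladder's −x face are both at x = 1708 mm.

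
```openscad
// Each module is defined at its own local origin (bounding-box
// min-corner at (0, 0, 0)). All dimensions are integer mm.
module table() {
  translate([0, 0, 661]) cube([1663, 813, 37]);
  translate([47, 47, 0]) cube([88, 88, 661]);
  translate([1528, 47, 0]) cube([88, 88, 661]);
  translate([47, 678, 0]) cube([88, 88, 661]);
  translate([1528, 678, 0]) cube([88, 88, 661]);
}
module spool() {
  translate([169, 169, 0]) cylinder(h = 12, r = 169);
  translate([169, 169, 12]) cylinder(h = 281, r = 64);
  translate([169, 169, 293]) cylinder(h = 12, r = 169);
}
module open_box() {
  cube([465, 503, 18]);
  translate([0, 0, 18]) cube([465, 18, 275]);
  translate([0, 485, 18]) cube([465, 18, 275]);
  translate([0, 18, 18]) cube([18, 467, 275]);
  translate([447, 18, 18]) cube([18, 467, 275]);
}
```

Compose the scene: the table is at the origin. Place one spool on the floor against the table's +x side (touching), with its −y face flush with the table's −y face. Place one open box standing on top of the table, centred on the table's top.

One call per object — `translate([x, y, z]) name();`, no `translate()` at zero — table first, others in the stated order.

table();
translate([1663, 0, 0]) spool();
translate([599, 155, 698]) open_box();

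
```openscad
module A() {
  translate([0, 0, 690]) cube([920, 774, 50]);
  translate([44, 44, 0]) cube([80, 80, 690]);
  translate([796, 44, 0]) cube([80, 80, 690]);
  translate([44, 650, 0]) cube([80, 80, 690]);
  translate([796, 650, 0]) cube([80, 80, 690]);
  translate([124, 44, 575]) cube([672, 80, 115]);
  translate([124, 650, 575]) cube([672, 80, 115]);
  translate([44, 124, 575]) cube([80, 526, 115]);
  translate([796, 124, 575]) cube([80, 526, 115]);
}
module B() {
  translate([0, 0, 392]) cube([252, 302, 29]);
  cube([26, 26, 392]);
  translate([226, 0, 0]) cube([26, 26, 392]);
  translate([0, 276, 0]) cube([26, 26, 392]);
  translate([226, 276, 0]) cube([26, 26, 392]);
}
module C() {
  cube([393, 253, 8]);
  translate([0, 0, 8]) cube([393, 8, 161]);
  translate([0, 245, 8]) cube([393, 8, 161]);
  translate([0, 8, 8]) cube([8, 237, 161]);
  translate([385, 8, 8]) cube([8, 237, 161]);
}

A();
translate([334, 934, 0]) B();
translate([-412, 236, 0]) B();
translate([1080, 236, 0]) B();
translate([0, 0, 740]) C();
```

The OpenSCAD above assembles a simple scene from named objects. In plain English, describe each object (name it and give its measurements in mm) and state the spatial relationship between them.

A is a rectangular dining table. The top is 920×774×50 mm with its upper surface at z = 740 mm. It stands on four 80×80 mm square legs, each inset 44 mm from the nearest pair of top edges, running from the floor to the underside of the top. Four apron rails, 80 mm thick and 115 mm tall, run between adjacent legs with their top edges flush with the underside of the top and their outer faces flush with the legs' outer faces.

B is a four-legged stool. The seat is a 252×302×29 mm slab whose top surface is at z = 421 mm; four square legs, each 26×26 mm in cross-section, run from the floor (z = 0) to the underside of the seat, each flush with a corner of the seat.

C is an open storage box with external size 393×253×169 mm and wall thickness 8 mm (the base is also 8 mm thick). The base covers the whole footprint; the four walls stand on the base, with the y-facing walls full-width and the x-facing walls fitting between their inner faces.

Three stools sit around the table at the +y, −x, +x sides. The open box is on top of the table.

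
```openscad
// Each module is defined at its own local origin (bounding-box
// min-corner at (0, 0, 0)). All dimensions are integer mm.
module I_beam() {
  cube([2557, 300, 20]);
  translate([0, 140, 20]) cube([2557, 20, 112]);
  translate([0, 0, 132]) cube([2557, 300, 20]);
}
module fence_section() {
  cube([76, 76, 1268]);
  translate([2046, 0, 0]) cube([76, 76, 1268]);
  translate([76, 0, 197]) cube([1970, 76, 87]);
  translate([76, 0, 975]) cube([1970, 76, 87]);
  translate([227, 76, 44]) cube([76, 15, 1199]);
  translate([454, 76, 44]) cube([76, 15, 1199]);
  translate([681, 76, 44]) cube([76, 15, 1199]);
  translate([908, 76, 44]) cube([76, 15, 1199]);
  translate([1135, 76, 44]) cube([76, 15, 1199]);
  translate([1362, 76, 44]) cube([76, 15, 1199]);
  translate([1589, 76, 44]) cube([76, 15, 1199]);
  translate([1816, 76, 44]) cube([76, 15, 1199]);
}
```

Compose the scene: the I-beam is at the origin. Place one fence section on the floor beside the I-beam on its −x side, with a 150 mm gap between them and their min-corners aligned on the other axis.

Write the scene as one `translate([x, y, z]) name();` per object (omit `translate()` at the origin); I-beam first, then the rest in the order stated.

I_beam();
translate([-2272, 0, 0]) fence_section();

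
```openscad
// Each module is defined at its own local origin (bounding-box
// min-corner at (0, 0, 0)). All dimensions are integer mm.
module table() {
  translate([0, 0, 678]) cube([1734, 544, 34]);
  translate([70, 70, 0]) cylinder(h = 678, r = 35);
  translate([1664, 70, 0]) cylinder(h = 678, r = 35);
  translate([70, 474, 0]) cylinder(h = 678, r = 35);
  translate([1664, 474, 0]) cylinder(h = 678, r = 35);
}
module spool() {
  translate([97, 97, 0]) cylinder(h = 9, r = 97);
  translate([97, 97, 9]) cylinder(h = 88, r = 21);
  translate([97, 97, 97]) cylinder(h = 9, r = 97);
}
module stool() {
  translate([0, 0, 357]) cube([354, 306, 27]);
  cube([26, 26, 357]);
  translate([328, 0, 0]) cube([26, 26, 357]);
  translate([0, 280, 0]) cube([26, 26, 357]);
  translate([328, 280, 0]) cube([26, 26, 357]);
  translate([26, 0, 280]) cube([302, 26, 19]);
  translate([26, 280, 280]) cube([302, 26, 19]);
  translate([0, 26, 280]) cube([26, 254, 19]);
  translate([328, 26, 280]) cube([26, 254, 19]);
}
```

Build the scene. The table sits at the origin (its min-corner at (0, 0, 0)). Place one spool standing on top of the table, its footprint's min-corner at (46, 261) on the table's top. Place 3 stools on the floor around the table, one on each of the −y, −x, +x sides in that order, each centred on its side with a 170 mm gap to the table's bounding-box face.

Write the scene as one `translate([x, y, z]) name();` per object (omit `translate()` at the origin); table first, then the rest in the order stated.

table();
translate([46, 261, 712]) spool();
translate([690, -476, 0]) stool();
translate([-524, 119, 0]) stool();
translate([1904, 119, 0]) stool();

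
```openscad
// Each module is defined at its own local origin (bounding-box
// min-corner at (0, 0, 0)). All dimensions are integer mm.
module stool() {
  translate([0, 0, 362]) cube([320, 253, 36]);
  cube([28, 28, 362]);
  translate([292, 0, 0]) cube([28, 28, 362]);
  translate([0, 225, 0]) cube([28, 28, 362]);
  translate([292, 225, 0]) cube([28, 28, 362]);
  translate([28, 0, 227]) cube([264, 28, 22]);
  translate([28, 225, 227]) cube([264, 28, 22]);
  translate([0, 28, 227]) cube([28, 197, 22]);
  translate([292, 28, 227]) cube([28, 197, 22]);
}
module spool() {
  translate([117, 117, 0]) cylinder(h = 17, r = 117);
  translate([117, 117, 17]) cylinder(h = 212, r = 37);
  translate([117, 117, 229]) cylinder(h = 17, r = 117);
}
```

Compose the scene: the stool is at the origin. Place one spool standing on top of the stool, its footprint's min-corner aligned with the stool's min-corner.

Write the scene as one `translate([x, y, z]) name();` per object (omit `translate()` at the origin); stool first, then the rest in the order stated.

stool();
translate([0, 0, 398]) spool();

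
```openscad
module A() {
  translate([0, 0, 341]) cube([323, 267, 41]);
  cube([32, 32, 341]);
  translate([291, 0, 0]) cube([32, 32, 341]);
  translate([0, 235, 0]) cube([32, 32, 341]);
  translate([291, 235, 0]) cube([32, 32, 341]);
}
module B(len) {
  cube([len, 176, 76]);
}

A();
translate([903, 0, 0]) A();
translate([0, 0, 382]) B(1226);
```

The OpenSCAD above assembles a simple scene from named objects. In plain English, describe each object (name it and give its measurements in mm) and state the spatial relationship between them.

A is a four-legged stool. The seat is a 323×267×41 mm slab whose top surface is at z = 382 mm; four square legs, each 32×32 mm in cross-section, run from the floor (z = 0) to the underside of the seat, each flush with a corner of the seat.

B is a rectangular beam 1226 mm long (x), 176 mm deep (y), 76 mm thick (z).

The beam spans the tops of two stools placed 580 mm apart, resting at z = 382 mm.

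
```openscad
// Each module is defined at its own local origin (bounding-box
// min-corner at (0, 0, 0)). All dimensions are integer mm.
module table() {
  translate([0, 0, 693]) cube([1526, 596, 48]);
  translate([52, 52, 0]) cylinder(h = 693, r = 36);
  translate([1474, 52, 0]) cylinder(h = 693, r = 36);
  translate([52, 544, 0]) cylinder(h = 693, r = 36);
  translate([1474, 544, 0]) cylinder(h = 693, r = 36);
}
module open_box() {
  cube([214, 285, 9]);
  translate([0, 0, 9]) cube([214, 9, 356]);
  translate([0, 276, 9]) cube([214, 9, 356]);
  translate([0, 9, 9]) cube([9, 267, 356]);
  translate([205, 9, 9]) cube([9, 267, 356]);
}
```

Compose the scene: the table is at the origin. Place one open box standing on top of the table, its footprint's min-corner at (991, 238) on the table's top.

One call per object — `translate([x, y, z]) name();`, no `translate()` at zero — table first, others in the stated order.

table();
translate([991, 238, 741]) open_box();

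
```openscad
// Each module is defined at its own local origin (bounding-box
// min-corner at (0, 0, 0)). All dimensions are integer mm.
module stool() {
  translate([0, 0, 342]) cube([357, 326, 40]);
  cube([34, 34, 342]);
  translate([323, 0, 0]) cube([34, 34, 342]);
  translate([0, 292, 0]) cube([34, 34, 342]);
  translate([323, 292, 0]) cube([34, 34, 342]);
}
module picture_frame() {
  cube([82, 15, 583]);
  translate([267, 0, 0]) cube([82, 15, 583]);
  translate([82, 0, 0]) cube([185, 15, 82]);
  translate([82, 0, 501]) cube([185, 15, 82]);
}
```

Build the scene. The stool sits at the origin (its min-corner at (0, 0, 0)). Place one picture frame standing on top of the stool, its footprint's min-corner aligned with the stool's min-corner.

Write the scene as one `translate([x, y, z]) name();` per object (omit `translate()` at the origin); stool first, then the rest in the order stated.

stool();
translate([0, 0, 382]) picture_frame();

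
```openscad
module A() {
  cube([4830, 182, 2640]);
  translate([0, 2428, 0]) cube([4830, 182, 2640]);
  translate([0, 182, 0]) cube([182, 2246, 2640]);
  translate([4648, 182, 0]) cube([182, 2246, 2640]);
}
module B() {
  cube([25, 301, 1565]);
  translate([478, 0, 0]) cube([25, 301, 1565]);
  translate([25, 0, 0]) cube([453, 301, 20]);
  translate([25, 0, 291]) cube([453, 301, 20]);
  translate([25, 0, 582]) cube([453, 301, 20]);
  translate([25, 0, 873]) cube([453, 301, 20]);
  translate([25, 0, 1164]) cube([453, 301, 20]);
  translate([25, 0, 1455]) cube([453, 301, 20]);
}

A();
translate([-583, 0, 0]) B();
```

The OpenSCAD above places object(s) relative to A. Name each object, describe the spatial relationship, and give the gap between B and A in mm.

The bookshelf's nearest face is 80 mm from the house frame's −x face.

A is a house frame. B is a bookshelf. The bookshelf is on the floor beside the house frame on its −x side. The gap between the bookshelf and the house frame is 80 mm.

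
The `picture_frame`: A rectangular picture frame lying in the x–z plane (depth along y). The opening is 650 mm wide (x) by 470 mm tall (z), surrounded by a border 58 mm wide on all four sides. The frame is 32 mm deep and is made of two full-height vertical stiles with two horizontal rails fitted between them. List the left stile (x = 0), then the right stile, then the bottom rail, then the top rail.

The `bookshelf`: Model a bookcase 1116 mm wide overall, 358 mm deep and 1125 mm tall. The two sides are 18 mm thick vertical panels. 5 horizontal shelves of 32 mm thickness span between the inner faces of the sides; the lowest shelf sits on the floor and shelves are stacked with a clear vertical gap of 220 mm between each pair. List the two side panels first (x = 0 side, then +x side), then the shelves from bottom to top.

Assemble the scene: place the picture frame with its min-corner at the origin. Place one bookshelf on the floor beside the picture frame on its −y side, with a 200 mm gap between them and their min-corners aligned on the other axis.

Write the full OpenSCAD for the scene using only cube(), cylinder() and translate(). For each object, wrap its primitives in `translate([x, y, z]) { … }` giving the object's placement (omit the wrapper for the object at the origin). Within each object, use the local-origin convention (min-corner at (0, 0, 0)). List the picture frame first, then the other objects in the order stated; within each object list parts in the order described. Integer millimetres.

cube([58, 32, 586]);
translate([708, 0, 0]) cube([58, 32, 586]);
translate([58, 0, 0]) cube([650, 32, 58]);
translate([58, 0, 528]) cube([650, 32, 58]);
translate([0, -558, 0]) {
  cube([18, 358, 1125]);
  translate([1098, 0, 0]) cube([18, 358, 1125]);
  translate([18, 0, 0]) cube([1080, 358, 32]);
  translate([18, 0, 252]) cube([1080, 358, 32]);
  translate([18, 0, 504]) cube([1080, 358, 32]);
  translate([18, 0, 756]) cube([1080, 358, 32]);
  translate([18, 0, 1008]) cube([1080, 358, 32]);
}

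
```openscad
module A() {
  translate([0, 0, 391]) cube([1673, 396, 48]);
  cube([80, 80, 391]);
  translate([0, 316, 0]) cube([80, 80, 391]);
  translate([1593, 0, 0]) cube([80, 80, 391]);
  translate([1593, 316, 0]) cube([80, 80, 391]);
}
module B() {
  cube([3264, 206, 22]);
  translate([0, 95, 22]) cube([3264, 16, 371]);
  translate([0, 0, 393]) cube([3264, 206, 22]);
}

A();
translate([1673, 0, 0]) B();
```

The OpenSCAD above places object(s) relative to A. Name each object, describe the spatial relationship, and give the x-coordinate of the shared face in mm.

The bench's +x face and the I-beam's −x face are both at x = 1673 mm.

A is a bench. B is an I-beam. The I-beam is against the bench's +x side, with their −y faces flush. The x-coordinate of the shared face is 1673 mm.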